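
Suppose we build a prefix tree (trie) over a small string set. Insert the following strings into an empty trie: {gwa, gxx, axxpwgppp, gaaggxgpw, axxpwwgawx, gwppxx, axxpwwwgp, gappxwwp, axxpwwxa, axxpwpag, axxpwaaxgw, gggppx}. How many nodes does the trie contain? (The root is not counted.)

55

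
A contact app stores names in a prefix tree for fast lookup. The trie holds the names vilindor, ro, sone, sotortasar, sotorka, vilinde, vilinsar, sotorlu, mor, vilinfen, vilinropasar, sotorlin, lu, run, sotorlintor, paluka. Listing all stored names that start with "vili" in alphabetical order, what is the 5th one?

vilinsar

DFS of the "vili" subtree visits, in order: "vilinde", "vilindor", "vilinfen", "vilinropasar", "vilinsar"
Position 5: vilinsar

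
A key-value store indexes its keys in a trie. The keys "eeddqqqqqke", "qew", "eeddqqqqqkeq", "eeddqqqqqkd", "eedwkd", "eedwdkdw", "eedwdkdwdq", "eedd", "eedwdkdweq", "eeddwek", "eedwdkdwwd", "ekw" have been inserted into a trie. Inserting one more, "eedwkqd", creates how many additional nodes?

2

Walking "eedwkqd" from the root, the first 5 characters ("eedwk") follow existing edges; "q" is the first miss.
Each of the 2 remaining characters creates one node.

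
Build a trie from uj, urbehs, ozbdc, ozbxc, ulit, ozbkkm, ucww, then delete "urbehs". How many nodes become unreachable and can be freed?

Walk "urbehs" from the leaf back toward the root, removing each node that no remaining word uses.
The suffix "rbehs" (5 nodes) is used only by "urbehs"; the node for "u" still has the child "j", so pruning stops there.
Nodes removed: 5

5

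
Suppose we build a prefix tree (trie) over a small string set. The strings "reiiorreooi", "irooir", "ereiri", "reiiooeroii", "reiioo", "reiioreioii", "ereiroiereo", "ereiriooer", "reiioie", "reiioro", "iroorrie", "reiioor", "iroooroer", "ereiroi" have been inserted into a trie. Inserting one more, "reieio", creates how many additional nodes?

The longest prefix of "reieio" already in the trie is "rei" (length 3).
So 6 − 3 = 3 new nodes.

3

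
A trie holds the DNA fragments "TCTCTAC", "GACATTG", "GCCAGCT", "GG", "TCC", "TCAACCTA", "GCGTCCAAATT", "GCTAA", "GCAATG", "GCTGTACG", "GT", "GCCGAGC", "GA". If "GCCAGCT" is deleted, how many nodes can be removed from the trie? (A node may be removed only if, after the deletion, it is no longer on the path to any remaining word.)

4

Walk "GCCAGCT" from the leaf back toward the root, removing each node that no remaining word uses.
The suffix "AGCT" (4 nodes) is used only by "GCCAGCT"; the node for "GCC" still has the child "G", so pruning stops there.
Nodes removed: 4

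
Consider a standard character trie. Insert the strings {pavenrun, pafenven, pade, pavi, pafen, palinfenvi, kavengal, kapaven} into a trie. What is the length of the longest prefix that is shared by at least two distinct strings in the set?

Equivalently: take the maximum, over all pairs, of their longest common prefix length.
e.g. "pafen" and "pafenven" share the prefix "pafen" of length 5; no pair shares a longer one.
Longest shared-prefix length: 5

5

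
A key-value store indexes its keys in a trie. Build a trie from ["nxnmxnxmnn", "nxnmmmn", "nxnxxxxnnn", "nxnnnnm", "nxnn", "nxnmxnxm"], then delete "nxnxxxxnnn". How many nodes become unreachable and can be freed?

A node on "nxnxxxxnnn"'s path can go only if nothing else ends at it or branches off below it.
The suffix "xxxxnnn" (7 nodes) is used only by "nxnxxxxnnn"; the node for "nxn" still has the child "m", so pruning stops there.
Nodes removed: 7

7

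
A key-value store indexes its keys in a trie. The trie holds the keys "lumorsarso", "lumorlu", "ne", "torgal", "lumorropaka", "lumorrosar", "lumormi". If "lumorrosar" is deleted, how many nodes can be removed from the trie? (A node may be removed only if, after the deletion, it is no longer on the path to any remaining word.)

A node on "lumorrosar"'s path can go only if nothing else ends at it or branches off below it.
The suffix "sar" (3 nodes) is used only by "lumorrosar"; the node for "lumorro" still has the child "p", so pruning stops there.
Nodes removed: 3

3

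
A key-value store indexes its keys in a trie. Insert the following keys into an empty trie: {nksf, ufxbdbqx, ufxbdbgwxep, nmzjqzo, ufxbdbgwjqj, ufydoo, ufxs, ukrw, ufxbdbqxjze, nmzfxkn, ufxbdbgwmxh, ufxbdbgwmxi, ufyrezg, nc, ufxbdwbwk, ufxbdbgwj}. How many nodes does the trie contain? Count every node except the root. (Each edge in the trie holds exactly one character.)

54

For each word, the new-node count is its length minus the longest prefix already in the trie:
  "nksf" → 4 new (n, k, s, f)
  "ufxbdbqx" → 8 new (u, f, x, b, d, b, q, x)
  "ufxbdbgwxep" → prefix "ufxbdb" already present; 5 new (g, w, x, e, p)
  "nmzjqzo" → prefix "n" already present; 6 new (m, z, j, q, z, o)
  "ufxbdbgwjqj" → prefix "ufxbdbgw" already present; 3 new (j, q, j)
  "ufydoo" → prefix "uf" already present; 4 new (y, d, o, o)
  "ufxs" → prefix "ufx" already present; 1 new (s)
  "ukrw" → prefix "u" already present; 3 new (k, r, w)
  "ufxbdbqxjze" → prefix "ufxbdbqx" already present; 3 new (j, z, e)
  "nmzfxkn" → prefix "nmz" already present; 4 new (f, x, k, n)
  "ufxbdbgwmxh" → prefix "ufxbdbgw" already present; 3 new (m, x, h)
  "ufxbdbgwmxi" → prefix "ufxbdbgwmx" already present; 1 new (i)
  "ufyrezg" → prefix "ufy" already present; 4 new (r, e, z, g)
  "nc" → prefix "n" already present; 1 new (c)
  "ufxbdwbwk" → prefix "ufxbd" already present; 4 new (w, b, w, k)
  "ufxbdbgwj" → prefix "ufxbdbgwj" already present; 0 new (none)
Total nodes = 4 + 8 + 5 + 6 + 3 + 4 + 1 + 3 + 3 + 4 + 3 + 1 + 4 + 1 + 4 + 0 = 54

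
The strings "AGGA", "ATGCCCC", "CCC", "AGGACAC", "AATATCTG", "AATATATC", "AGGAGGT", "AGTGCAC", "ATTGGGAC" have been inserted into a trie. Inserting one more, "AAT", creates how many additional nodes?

0

Every character of "AAT" already lies on an existing path (it is a prefix of some stored word).
No new nodes are needed: 0.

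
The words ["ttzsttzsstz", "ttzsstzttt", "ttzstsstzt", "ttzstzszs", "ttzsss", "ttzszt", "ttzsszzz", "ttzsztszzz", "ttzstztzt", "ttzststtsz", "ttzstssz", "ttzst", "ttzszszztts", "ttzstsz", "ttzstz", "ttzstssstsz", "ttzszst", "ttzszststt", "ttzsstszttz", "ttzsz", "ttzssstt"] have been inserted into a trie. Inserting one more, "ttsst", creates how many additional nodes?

The longest prefix of "ttsst" already in the trie is "tt" (length 2).
New nodes needed: |"ttsst"| − 2 = 5 − 2 = 3.

3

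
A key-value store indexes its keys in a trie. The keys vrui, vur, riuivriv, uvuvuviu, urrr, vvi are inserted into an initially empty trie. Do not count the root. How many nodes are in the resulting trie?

27

Count nodes per top-level branch (shared prefixes stored once):
  'r'-branch (riuivriv): 8 nodes
  'u'-branch (urrr, uvuvuviu): 11 nodes
  'v'-branch (vrui, vur, vvi): 8 nodes
Sum: 27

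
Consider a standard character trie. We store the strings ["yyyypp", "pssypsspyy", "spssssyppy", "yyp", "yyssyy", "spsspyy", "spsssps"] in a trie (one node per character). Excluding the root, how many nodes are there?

Count nodes per top-level branch (shared prefixes stored once):
  'p'-branch (pssypsspyy): 10 nodes
  's'-branch (spsspyy, spsssps, spssssyppy): 15 nodes
  'y'-branch (yyp, yyssyy, yyyypp): 11 nodes
Sum: 36

36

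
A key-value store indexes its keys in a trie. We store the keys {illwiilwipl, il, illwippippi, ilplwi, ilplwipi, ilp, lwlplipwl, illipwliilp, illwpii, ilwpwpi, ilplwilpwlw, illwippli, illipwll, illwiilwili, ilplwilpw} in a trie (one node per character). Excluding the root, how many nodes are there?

58

Count nodes per top-level branch (shared prefixes stored once):
  'i'-branch (il, illipwliilp, illipwll, illwiilwili, illwiilwipl, illwippippi, illwippli, illwpii, ilp, ilplwi, ilplwilpw, ilplwilpwlw, ilplwipi, ilwpwpi): 49 nodes
  'l'-branch (lwlplipwl): 9 nodes
Sum: 58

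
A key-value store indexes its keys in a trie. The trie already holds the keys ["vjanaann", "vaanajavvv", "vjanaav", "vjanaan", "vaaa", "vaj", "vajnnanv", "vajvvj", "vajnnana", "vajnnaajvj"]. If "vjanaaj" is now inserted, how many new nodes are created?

1

"vjanaa" is already a path in the trie; the remaining "j" must be added.
Each of the 1 remaining characters creates one node.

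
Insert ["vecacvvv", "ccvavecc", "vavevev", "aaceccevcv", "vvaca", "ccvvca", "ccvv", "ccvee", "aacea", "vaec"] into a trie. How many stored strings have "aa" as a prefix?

Traverse to the node for "aa", then collect every word in that subtree.
Matches: "aacea", "aaceccevcv"
Count: 2

2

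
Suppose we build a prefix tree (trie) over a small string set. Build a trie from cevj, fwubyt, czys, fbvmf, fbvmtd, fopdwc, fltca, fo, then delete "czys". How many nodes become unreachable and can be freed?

3

Walk "czys" from the leaf back toward the root, removing each node that no remaining word uses.
The suffix "zys" (3 nodes) is used only by "czys"; the node for "c" still has the child "e", so pruning stops there.
Nodes removed: 3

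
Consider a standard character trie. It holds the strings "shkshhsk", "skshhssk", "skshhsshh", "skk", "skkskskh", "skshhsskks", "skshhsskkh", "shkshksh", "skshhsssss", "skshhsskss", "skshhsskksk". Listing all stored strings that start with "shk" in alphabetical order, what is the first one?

shkshhsk

Words with prefix "shk", in lexicographic order: "shkshhsk", "shkshksh"
The 1st is shkshhsk.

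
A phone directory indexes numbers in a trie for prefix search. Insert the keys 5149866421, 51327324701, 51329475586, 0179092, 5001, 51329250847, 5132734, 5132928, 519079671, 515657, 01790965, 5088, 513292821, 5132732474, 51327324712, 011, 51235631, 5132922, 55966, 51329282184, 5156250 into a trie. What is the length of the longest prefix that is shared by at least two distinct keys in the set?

9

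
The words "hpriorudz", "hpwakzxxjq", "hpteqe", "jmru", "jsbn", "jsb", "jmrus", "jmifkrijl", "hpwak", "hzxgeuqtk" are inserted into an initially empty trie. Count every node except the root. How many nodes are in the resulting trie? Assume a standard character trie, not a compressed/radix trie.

Trace insertions, counting only characters that open a new branch:
  "hpriorudz" → 9 new (h, p, r, i, o, r, u, d, z)
  "hpwakzxxjq" → prefix "hp" already present; 8 new (w, a, k, z, x, x, j, q)
  "hpteqe" → prefix "hp" already present; 4 new (t, e, q, e)
  "jmru" → 4 new (j, m, r, u)
  "jsbn" → prefix "j" already present; 3 new (s, b, n)
  "jsb" → prefix "jsb" already present; 0 new (none)
  "jmrus" → prefix "jmru" already present; 1 new (s)
  "jmifkrijl" → prefix "jm" already present; 7 new (i, f, k, r, i, j, l)
  "hpwak" → prefix "hpwak" already present; 0 new (none)
  "hzxgeuqtk" → prefix "h" already present; 8 new (z, x, g, e, u, q, t, k)
Total nodes = 9 + 8 + 4 + 4 + 3 + 0 + 1 + 7 + 0 + 8 = 44

44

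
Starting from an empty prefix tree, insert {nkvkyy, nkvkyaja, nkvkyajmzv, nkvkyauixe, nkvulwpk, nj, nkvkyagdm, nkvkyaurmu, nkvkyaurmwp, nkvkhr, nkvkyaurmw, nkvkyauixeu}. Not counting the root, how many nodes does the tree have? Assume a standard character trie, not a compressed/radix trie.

33

Trie structure (* marks end of a word):
(root)
└─ n
   ├─ j *
   └─ k
      └─ v
         ├─ k
         │  ├─ h
         │  │  └─ r *
         │  └─ y
         │     ├─ a
         │     │  ├─ g
         │     │  │  └─ d
         │     │  │     └─ m *
         │     │  ├─ j
         │     │  │  ├─ a *
         │     │  │  └─ m
         │     │  │     └─ z
         │     │  │        └─ v *
         │     │  └─ u
         │     │     ├─ i
         │     │     │  └─ x
         │     │     │     └─ e *
         │     │     │        └─ u *
         │     │     └─ r
         │     │        └─ m
         │     │           ├─ u *
         │     │           └─ w *
         │     │              └─ p *
         │     └─ y *
         └─ u
            └─ l
               └─ w
                  └─ p
                     └─ k *
Counting every labelled node above: 33.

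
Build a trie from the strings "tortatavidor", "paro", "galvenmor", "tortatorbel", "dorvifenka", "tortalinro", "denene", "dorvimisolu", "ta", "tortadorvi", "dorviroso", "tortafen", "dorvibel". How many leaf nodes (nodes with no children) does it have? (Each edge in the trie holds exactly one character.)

A leaf is a node with no children — equivalently, the end of a word that is not a proper prefix of any other stored word.
Those words: "denene", "dorvibel", "dorvifenka", "dorvimisolu", "dorviroso", "galvenmor", "paro", "ta", "tortadorvi", "tortafen", "tortalinro", "tortatavidor", "tortatorbel"
Leaf count: 13

13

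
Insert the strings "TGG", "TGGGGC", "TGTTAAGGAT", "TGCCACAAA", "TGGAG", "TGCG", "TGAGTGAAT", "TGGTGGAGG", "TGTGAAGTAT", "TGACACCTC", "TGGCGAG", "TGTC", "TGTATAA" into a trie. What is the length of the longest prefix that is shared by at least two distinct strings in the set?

3

Look for the deepest trie node that still has at least two words in its subtree.
"TGACACCTC" and "TGAGTGAAT" agree on "TGA" (3 characters) before diverging; nothing deeper is shared.
Longest shared-prefix length: 3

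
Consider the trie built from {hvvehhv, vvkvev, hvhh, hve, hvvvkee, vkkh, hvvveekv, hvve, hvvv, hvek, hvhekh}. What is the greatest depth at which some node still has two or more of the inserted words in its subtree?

Look for the deepest trie node that still has at least two words in its subtree.
e.g. "hvve" and "hvvehhv" share the prefix "hvve" of length 4; no pair shares a longer one.
Longest shared-prefix length: 4

4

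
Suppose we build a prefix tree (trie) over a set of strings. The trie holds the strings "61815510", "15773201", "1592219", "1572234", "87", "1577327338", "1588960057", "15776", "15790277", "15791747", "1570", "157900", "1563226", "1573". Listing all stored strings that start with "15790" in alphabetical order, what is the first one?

157900

Words with prefix "15790", in lexicographic order: "157900", "15790277"
The 1st is 157900.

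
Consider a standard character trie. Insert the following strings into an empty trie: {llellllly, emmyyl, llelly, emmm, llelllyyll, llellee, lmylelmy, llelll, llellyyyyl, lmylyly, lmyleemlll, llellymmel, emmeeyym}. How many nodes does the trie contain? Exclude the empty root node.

For each word, the new-node count is its length minus the longest prefix already in the trie:
  "llellllly" → 9 new (l, l, e, l, l, l, l, l, y)
  "emmyyl" → 6 new (e, m, m, y, y, l)
  "llelly" → prefix "llell" already present; 1 new (y)
  "emmm" → prefix "emm" already present; 1 new (m)
  "llelllyyll" → prefix "llelll" already present; 4 new (y, y, l, l)
  "llellee" → prefix "llell" already present; 2 new (e, e)
  "lmylelmy" → prefix "l" already present; 7 new (m, y, l, e, l, m, y)
  "llelll" → prefix "llelll" already present; 0 new (none)
  "llellyyyyl" → prefix "llelly" already present; 4 new (y, y, y, l)
  "lmylyly" → prefix "lmyl" already present; 3 new (y, l, y)
  "lmyleemlll" → prefix "lmyle" already present; 5 new (e, m, l, l, l)
  "llellymmel" → prefix "llelly" already present; 4 new (m, m, e, l)
  "emmeeyym" → prefix "emm" already present; 5 new (e, e, y, y, m)
Total nodes = 9 + 6 + 1 + 1 + 4 + 2 + 7 + 0 + 4 + 3 + 5 + 4 + 5 = 51

51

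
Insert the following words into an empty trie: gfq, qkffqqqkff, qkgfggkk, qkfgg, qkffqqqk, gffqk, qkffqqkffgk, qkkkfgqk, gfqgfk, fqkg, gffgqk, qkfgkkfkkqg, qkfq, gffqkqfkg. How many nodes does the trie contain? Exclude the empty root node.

Count nodes per top-level branch (shared prefixes stored once):
  'f'-branch (fqkg): 4 nodes
  'g'-branch (gffgqk, gffqk, gffqkqfkg, gfq, gfqgfk): 16 nodes
  'q'-branch (qkffqqkffgk, qkffqqqk, qkffqqqkff, qkfgg, qkfgkkfkkqg, qkfq, qkgfggkk, qkkkfgqk): 37 nodes
Sum: 57

57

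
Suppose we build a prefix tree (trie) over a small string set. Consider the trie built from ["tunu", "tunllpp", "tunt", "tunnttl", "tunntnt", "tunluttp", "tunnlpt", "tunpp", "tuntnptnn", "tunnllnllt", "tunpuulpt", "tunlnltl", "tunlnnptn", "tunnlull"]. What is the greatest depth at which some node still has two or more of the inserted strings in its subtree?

Equivalently: take the maximum, over all pairs, of their longest common prefix length.
e.g. "tunlnltl" and "tunlnnptn" share the prefix "tunln" of length 5; no pair shares a longer one.
Longest shared-prefix length: 5

5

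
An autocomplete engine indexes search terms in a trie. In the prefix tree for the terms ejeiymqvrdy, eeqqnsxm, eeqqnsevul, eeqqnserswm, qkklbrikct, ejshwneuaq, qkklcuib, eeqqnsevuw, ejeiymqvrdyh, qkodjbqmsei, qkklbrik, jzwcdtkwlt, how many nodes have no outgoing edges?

A leaf is a node with no children — equivalently, the end of a word that is not a proper prefix of any other stored word.
Those words: "eeqqnserswm", "eeqqnsevul", "eeqqnsevuw", "eeqqnsxm", "ejeiymqvrdyh", "ejshwneuaq", "jzwcdtkwlt", "qkklbrikct", "qkklcuib", "qkodjbqmsei"
Leaf count: 10

10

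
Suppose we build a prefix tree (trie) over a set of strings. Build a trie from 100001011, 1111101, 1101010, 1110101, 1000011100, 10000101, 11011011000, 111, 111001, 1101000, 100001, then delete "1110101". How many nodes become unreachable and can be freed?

Walk "1110101" from the leaf back toward the root, removing each node that no remaining word uses.
The suffix "101" (3 nodes) is used only by "1110101"; the node for "1110" still has the child "0", so pruning stops there.
Nodes removed: 3

3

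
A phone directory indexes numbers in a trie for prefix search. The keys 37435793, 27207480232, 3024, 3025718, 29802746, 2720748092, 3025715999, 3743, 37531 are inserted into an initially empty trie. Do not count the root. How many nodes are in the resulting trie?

42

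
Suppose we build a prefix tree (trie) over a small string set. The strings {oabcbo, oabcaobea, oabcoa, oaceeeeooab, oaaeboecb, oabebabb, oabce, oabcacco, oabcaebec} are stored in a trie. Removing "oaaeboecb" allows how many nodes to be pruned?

After clearing the end-marker at "oaaeboecb", prune upward until reaching a node still needed by another word.
The suffix "aeboecb" (7 nodes) is used only by "oaaeboecb"; the node for "oa" still has the child "b", so pruning stops there.
Nodes removed: 7

7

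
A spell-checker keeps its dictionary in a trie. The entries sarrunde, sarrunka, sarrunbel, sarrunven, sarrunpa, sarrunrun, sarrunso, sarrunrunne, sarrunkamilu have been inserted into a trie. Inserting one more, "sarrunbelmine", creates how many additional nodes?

4

"sarrunbel" is already a path in the trie; the remaining "mine" must be added.
So 13 − 9 = 4 new nodes.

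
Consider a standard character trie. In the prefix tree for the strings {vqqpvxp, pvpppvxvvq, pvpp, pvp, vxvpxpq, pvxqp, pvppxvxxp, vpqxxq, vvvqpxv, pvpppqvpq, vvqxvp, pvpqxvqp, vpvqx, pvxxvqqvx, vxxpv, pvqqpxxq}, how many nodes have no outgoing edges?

A leaf is a node with no children — equivalently, the end of a word that is not a proper prefix of any other stored word.
Those words: "pvpppqvpq", "pvpppvxvvq", "pvppxvxxp", "pvpqxvqp", "pvqqpxxq", "pvxqp", "pvxxvqqvx", "vpqxxq", "vpvqx", "vqqpvxp", "vvqxvp", "vvvqpxv", "vxvpxpq", "vxxpv"
Leaf count: 14

14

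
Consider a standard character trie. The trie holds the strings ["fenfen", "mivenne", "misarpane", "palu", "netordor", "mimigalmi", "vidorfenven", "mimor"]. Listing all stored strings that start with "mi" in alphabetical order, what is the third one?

DFS of the "mi" subtree visits, in order: "mimigalmi", "mimor", "misarpane", "mivenne"
Position 3: misarpane

misarpane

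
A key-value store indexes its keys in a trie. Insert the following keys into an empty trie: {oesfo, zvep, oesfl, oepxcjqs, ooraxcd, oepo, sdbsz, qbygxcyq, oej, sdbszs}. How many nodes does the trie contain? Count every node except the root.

38

For each word, the new-node count is its length minus the longest prefix already in the trie:
  "oesfo" → 5 new (o, e, s, f, o)
  "zvep" → 4 new (z, v, e, p)
  "oesfl" → prefix "oesf" already present; 1 new (l)
  "oepxcjqs" → prefix "oe" already present; 6 new (p, x, c, j, q, s)
  "ooraxcd" → prefix "o" already present; 6 new (o, r, a, x, c, d)
  "oepo" → prefix "oep" already present; 1 new (o)
  "sdbsz" → 5 new (s, d, b, s, z)
  "qbygxcyq" → 8 new (q, b, y, g, x, c, y, q)
  "oej" → prefix "oe" already present; 1 new (j)
  "sdbszs" → prefix "sdbsz" already present; 1 new (s)
Total nodes = 5 + 4 + 1 + 6 + 6 + 1 + 5 + 8 + 1 + 1 = 38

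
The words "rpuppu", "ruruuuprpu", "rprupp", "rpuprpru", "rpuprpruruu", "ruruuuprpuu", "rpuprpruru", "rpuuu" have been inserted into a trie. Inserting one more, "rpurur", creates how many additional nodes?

3

The longest prefix of "rpurur" already in the trie is "rpu" (length 3).
Each of the 3 remaining characters creates one node.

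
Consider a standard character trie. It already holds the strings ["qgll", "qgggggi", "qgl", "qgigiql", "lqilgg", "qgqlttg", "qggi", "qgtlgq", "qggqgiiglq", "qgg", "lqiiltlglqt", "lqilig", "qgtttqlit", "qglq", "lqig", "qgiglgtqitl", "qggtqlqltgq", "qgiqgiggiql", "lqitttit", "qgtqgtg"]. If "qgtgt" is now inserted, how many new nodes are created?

2

Walking "qgtgt" from the root, the first 3 characters ("qgt") follow existing edges; "g" is the first miss.
So 5 − 3 = 2 new nodes.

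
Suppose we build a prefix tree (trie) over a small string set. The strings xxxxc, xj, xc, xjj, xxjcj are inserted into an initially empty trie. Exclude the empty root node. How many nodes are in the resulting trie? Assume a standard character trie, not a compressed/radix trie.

11

Trie structure (* marks end of a word):
(root)
└─ x
   ├─ c *
   ├─ j *
   │  └─ j *
   └─ x
      ├─ j
      │  └─ c
      │     └─ j *
      └─ x
         └─ x
            └─ c *
Counting every labelled node above: 11.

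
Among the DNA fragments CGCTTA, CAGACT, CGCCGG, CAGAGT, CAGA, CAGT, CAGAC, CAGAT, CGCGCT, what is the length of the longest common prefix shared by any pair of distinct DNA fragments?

Look for the deepest trie node that still has at least two words in its subtree.
"CAGAC" and "CAGACT" agree on "CAGAC" (5 characters) before diverging; nothing deeper is shared.
Longest shared-prefix length: 5

5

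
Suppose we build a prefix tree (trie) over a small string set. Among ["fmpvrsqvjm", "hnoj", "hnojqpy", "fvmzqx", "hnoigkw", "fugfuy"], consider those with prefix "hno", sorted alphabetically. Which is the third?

Words with prefix "hno", in lexicographic order: "hnoigkw", "hnoj", "hnojqpy"
The 3rd is hnojqpy.

hnojqpy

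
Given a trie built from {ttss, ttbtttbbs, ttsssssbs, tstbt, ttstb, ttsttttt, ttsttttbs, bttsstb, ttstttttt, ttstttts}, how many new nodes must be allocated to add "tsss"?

The longest prefix of "tsss" already in the trie is "ts" (length 2).
Each of the 2 remaining characters creates one node.

2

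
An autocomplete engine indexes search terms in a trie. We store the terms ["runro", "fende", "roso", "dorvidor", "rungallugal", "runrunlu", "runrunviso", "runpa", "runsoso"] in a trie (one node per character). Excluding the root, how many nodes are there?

43

Count nodes per top-level branch (shared prefixes stored once):
  'd'-branch (dorvidor): 8 nodes
  'f'-branch (fende): 5 nodes
  'r'-branch (roso, rungallugal, runpa, runro, runrunlu, runrunviso, runsoso): 30 nodes
Sum: 43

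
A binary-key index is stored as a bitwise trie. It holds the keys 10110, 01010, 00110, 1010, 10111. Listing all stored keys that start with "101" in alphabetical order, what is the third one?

10111

DFS of the "101" subtree visits, in order: "1010", "10110", "10111"
Position 3: 10111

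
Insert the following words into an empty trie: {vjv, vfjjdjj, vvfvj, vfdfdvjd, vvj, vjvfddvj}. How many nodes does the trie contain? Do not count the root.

Trace insertions, counting only characters that open a new branch:
  "vjv" → 3 new (v, j, v)
  "vfjjdjj" → prefix "v" already present; 6 new (f, j, j, d, j, j)
  "vvfvj" → prefix "v" already present; 4 new (v, f, v, j)
  "vfdfdvjd" → prefix "vf" already present; 6 new (d, f, d, v, j, d)
  "vvj" → prefix "vv" already present; 1 new (j)
  "vjvfddvj" → prefix "vjv" already present; 5 new (f, d, d, v, j)
Total nodes = 3 + 6 + 4 + 6 + 1 + 5 = 25

25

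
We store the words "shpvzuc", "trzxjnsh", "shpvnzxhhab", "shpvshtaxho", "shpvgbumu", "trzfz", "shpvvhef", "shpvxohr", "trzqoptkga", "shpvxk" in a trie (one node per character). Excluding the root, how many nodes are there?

52

Insert word by word; a character creates a node only if that edge doesn't already exist:
  "shpvzuc" → 7 new (s, h, p, v, z, u, c)
  "trzxjnsh" → 8 new (t, r, z, x, j, n, s, h)
  "shpvnzxhhab" → prefix "shpv" already present; 7 new (n, z, x, h, h, a, b)
  "shpvshtaxho" → prefix "shpv" already present; 7 new (s, h, t, a, x, h, o)
  "shpvgbumu" → prefix "shpv" already present; 5 new (g, b, u, m, u)
  "trzfz" → prefix "trz" already present; 2 new (f, z)
  "shpvvhef" → prefix "shpv" already present; 4 new (v, h, e, f)
  "shpvxohr" → prefix "shpv" already present; 4 new (x, o, h, r)
  "trzqoptkga" → prefix "trz" already present; 7 new (q, o, p, t, k, g, a)
  "shpvxk" → prefix "shpvx" already present; 1 new (k)
Total nodes = 7 + 8 + 7 + 7 + 5 + 2 + 4 + 4 + 7 + 1 = 52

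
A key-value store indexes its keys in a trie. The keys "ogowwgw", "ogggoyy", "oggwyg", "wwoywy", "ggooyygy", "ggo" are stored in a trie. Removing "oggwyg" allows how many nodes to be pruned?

After clearing the end-marker at "oggwyg", prune upward until reaching a node still needed by another word.
The suffix "wyg" (3 nodes) is used only by "oggwyg"; the node for "ogg" still has the child "g", so pruning stops there.
Nodes removed: 3

3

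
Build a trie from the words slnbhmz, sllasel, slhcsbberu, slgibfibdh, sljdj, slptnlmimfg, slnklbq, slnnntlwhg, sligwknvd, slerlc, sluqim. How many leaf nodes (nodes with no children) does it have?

11

Leaves are exactly the stored words that no other stored word extends.
Those words: "slerlc", "slgibfibdh", "slhcsbberu", "sligwknvd", "sljdj", "sllasel", "slnbhmz", "slnklbq", "slnnntlwhg", "slptnlmimfg", "sluqim"
Leaf count: 11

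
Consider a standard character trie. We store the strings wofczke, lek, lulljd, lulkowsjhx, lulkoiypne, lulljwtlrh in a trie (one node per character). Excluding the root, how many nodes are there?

For each word, the new-node count is its length minus the longest prefix already in the trie:
  "wofczke" → 7 new (w, o, f, c, z, k, e)
  "lek" → 3 new (l, e, k)
  "lulljd" → prefix "l" already present; 5 new (u, l, l, j, d)
  "lulkowsjhx" → prefix "lul" already present; 7 new (k, o, w, s, j, h, x)
  "lulkoiypne" → prefix "lulko" already present; 5 new (i, y, p, n, e)
  "lulljwtlrh" → prefix "lullj" already present; 5 new (w, t, l, r, h)
Total nodes = 7 + 3 + 5 + 7 + 5 + 5 = 32

32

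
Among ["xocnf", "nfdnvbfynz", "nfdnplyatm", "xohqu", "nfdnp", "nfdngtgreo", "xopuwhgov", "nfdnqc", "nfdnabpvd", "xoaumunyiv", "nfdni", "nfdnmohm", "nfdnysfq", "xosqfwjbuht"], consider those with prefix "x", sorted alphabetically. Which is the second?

DFS of the "x" subtree visits, in order: "xoaumunyiv", "xocnf", "xohqu", "xopuwhgov", "xosqfwjbuht"
Position 2: xocnf

xocnf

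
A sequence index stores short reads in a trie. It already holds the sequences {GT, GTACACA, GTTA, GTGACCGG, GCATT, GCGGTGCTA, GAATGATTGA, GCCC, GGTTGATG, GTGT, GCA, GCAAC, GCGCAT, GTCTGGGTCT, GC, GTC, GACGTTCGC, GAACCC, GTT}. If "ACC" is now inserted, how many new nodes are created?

Nothing in the trie begins with "A"; the whole of "ACC" is new.
3 − 0 = 3 new nodes.

3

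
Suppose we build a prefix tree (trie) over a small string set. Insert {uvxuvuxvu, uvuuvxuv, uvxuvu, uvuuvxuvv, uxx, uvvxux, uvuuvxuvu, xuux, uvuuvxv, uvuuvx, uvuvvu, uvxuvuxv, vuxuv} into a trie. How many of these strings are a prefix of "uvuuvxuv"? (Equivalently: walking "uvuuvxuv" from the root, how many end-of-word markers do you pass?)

2

Traverse "uvuuvxuv" character by character; count nodes along the way that are marked as word ends.
Prefixes of the query that are stored words: "uvuuvx", "uvuuvxuv"
Count: 2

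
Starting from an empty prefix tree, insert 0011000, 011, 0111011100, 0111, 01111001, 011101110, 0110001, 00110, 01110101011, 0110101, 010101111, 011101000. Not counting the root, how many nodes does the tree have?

41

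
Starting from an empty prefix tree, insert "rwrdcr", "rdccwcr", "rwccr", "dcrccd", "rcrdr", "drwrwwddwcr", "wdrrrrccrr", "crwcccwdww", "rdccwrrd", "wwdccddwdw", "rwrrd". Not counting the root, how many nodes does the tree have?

Trace insertions, counting only characters that open a new branch:
  "rwrdcr" → 6 new (r, w, r, d, c, r)
  "rdccwcr" → prefix "r" already present; 6 new (d, c, c, w, c, r)
  "rwccr" → prefix "rw" already present; 3 new (c, c, r)
  "dcrccd" → 6 new (d, c, r, c, c, d)
  "rcrdr" → prefix "r" already present; 4 new (c, r, d, r)
  "drwrwwddwcr" → prefix "d" already present; 10 new (r, w, r, w, w, d, d, w, c, r)
  "wdrrrrccrr" → 10 new (w, d, r, r, r, r, c, c, r, r)
  "crwcccwdww" → 10 new (c, r, w, c, c, c, w, d, w, w)
  "rdccwrrd" → prefix "rdccw" already present; 3 new (r, r, d)
  "wwdccddwdw" → prefix "w" already present; 9 new (w, d, c, c, d, d, w, d, w)
  "rwrrd" → prefix "rwr" already present; 2 new (r, d)
Total nodes = 6 + 6 + 3 + 6 + 4 + 10 + 10 + 10 + 3 + 9 + 2 = 69

69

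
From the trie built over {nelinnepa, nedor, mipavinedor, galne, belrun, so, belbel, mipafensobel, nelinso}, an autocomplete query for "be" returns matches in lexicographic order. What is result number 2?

DFS of the "be" subtree visits, in order: "belbel", "belrun"
Position 2: belrun

belrun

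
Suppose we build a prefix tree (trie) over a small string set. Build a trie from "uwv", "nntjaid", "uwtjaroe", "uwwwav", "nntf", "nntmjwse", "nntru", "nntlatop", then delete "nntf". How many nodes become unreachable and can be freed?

1

A node on "nntf"'s path can go only if nothing else ends at it or branches off below it.
The suffix "f" (1 node) is used only by "nntf"; the node for "nnt" still has the child "j", so pruning stops there.
Nodes removed: 1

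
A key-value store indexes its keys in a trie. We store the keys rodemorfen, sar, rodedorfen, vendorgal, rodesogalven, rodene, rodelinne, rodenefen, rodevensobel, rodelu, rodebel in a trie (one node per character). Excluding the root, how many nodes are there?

Count nodes per top-level branch (shared prefixes stored once):
  'r'-branch (rodebel, rodedorfen, rodelinne, rodelu, rodemorfen, rodene, rodenefen, rodesogalven, rodevensobel): 46 nodes
  's'-branch (sar): 3 nodes
  'v'-branch (vendorgal): 9 nodes
Sum: 58

58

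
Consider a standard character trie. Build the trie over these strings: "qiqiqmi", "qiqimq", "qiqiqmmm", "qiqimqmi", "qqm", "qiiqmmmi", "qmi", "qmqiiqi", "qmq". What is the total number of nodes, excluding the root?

Trie structure (* marks end of a word):
(root)
└─ q
   ├─ i
   │  ├─ i
   │  │  └─ q
   │  │     └─ m
   │  │        └─ m
   │  │           └─ m
   │  │              └─ i *
   │  └─ q
   │     └─ i
   │        ├─ m
   │        │  └─ q *
   │        │     └─ m
   │        │        └─ i *
   │        └─ q
   │           └─ m
   │              ├─ i *
   │              └─ m
   │                 └─ m *
   ├─ m
   │  ├─ i *
   │  └─ q *
   │     └─ i
   │        └─ i
   │           └─ q
   │              └─ i *
   └─ q
      └─ m *
Counting every labelled node above: 28.

28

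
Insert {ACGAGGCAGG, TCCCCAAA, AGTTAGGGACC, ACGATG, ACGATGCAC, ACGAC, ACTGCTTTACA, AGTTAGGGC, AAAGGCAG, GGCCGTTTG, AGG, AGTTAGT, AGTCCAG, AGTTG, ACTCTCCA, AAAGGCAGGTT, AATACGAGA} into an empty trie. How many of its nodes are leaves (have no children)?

15

A leaf is a node with no children — equivalently, the end of a word that is not a proper prefix of any other stored word.
Those words: "AAAGGCAGGTT", "AATACGAGA", "ACGAC", "ACGAGGCAGG", "ACGATGCAC", "ACTCTCCA", "ACTGCTTTACA", "AGG", "AGTCCAG", "AGTTAGGGACC", "AGTTAGGGC", "AGTTAGT", "AGTTG", "GGCCGTTTG", "TCCCCAAA"
Leaf count: 15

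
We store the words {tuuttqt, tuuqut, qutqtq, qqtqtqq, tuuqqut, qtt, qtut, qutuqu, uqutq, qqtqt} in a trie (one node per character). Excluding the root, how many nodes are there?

37

Count nodes per top-level branch (shared prefixes stored once):
  'q'-branch (qqtqt, qqtqtqq, qtt, qtut, qutqtq, qutuqu): 19 nodes
  't'-branch (tuuqqut, tuuqut, tuuttqt): 13 nodes
  'u'-branch (uqutq): 5 nodes
Sum: 37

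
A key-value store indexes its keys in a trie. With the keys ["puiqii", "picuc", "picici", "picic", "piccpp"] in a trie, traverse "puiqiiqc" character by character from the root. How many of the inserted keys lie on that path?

Check each prefix of "puiqiiqc" against the stored set — each match is an end-marker on the path.
Prefixes of the query that are stored words: "puiqii"
Count: 1

1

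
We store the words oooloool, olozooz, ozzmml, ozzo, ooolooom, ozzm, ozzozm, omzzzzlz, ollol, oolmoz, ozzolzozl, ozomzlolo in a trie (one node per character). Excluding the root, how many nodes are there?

For each word, the new-node count is its length minus the longest prefix already in the trie:
  "oooloool" → 8 new (o, o, o, l, o, o, o, l)
  "olozooz" → prefix "o" already present; 6 new (l, o, z, o, o, z)
  "ozzmml" → prefix "o" already present; 5 new (z, z, m, m, l)
  "ozzo" → prefix "ozz" already present; 1 new (o)
  "ooolooom" → prefix "ooolooo" already present; 1 new (m)
  "ozzm" → prefix "ozzm" already present; 0 new (none)
  "ozzozm" → prefix "ozzo" already present; 2 new (z, m)
  "omzzzzlz" → prefix "o" already present; 7 new (m, z, z, z, z, l, z)
  "ollol" → prefix "ol" already present; 3 new (l, o, l)
  "oolmoz" → prefix "oo" already present; 4 new (l, m, o, z)
  "ozzolzozl" → prefix "ozzo" already present; 5 new (l, z, o, z, l)
  "ozomzlolo" → prefix "oz" already present; 7 new (o, m, z, l, o, l, o)
Total nodes = 8 + 6 + 5 + 1 + 1 + 0 + 2 + 7 + 3 + 4 + 5 + 7 = 49

49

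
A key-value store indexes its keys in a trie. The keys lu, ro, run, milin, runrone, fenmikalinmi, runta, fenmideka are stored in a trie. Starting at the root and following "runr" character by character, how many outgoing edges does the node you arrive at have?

1

Follow the path "runr" to its node, then look at its outgoing edges.
Characters that immediately follow "runr" among the stored strings: {o}.
That node has 1 child edge.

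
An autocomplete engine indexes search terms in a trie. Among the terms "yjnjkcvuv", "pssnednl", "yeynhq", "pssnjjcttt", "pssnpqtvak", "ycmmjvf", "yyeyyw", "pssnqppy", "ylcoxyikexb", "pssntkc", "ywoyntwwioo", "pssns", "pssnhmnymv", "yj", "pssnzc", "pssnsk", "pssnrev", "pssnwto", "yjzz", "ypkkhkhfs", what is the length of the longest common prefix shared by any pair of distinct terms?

5

Look for the deepest trie node that still has at least two words in its subtree.
"pssns" and "pssnsk" agree on "pssns" (5 characters) before diverging; nothing deeper is shared.
Longest shared-prefix length: 5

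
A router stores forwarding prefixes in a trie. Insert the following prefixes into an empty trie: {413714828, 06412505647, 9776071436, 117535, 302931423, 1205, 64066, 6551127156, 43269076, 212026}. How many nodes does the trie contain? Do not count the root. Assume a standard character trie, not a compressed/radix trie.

75

Trace insertions, counting only characters that open a new branch:
  "413714828" → 9 new (4, 1, 3, 7, 1, 4, 8, 2, 8)
  "06412505647" → 11 new (0, 6, 4, 1, 2, 5, 0, 5, 6, 4, 7)
  "9776071436" → 10 new (9, 7, 7, 6, 0, 7, 1, 4, 3, 6)
  "117535" → 6 new (1, 1, 7, 5, 3, 5)
  "302931423" → 9 new (3, 0, 2, 9, 3, 1, 4, 2, 3)
  "1205" → prefix "1" already present; 3 new (2, 0, 5)
  "64066" → 5 new (6, 4, 0, 6, 6)
  "6551127156" → prefix "6" already present; 9 new (5, 5, 1, 1, 2, 7, 1, 5, 6)
  "43269076" → prefix "4" already present; 7 new (3, 2, 6, 9, 0, 7, 6)
  "212026" → 6 new (2, 1, 2, 0, 2, 6)
Total nodes = 9 + 11 + 10 + 6 + 9 + 3 + 5 + 9 + 7 + 6 = 75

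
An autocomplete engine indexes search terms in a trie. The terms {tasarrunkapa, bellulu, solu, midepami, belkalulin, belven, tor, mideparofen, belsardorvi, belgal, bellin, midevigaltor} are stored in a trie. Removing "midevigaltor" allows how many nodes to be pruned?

A node on "midevigaltor"'s path can go only if nothing else ends at it or branches off below it.
The suffix "vigaltor" (8 nodes) is used only by "midevigaltor"; the node for "mide" still has the child "p", so pruning stops there.
Nodes removed: 8

8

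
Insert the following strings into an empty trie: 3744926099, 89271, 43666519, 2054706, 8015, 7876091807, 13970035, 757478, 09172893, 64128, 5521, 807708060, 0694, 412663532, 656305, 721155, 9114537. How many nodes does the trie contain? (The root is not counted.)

Trace insertions, counting only characters that open a new branch:
  "3744926099" → 10 new (3, 7, 4, 4, 9, 2, 6, 0, 9, 9)
  "89271" → 5 new (8, 9, 2, 7, 1)
  "43666519" → 8 new (4, 3, 6, 6, 6, 5, 1, 9)
  "2054706" → 7 new (2, 0, 5, 4, 7, 0, 6)
  "8015" → prefix "8" already present; 3 new (0, 1, 5)
  "7876091807" → 10 new (7, 8, 7, 6, 0, 9, 1, 8, 0, 7)
  "13970035" → 8 new (1, 3, 9, 7, 0, 0, 3, 5)
  "757478" → prefix "7" already present; 5 new (5, 7, 4, 7, 8)
  "09172893" → 8 new (0, 9, 1, 7, 2, 8, 9, 3)
  "64128" → 5 new (6, 4, 1, 2, 8)
  "5521" → 4 new (5, 5, 2, 1)
  "807708060" → prefix "80" already present; 7 new (7, 7, 0, 8, 0, 6, 0)
  "0694" → prefix "0" already present; 3 new (6, 9, 4)
  "412663532" → prefix "4" already present; 8 new (1, 2, 6, 6, 3, 5, 3, 2)
  "656305" → prefix "6" already present; 5 new (5, 6, 3, 0, 5)
  "721155" → prefix "7" already present; 5 new (2, 1, 1, 5, 5)
  "9114537" → 7 new (9, 1, 1, 4, 5, 3, 7)
Total nodes = 10 + 5 + 8 + 7 + 3 + 10 + 8 + 5 + 8 + 5 + 4 + 7 + 3 + 8 + 5 + 5 + 7 = 108

108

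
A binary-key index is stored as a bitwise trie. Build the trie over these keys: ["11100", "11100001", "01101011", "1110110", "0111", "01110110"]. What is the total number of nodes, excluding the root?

24

Trace insertions, counting only characters that open a new branch:
  "11100" → 5 new (1, 1, 1, 0, 0)
  "11100001" → prefix "11100" already present; 3 new (0, 0, 1)
  "01101011" → 8 new (0, 1, 1, 0, 1, 0, 1, 1)
  "1110110" → prefix "1110" already present; 3 new (1, 1, 0)
  "0111" → prefix "011" already present; 1 new (1)
  "01110110" → prefix "0111" already present; 4 new (0, 1, 1, 0)
Total nodes = 5 + 3 + 8 + 3 + 1 + 4 = 24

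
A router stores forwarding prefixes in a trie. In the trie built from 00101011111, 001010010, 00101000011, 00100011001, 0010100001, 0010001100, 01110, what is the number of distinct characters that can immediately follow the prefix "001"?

1

Walk "001" from the root, arriving at one node.
Characters that immediately follow "001" among the stored strings: {0}.
That node has 1 child edge.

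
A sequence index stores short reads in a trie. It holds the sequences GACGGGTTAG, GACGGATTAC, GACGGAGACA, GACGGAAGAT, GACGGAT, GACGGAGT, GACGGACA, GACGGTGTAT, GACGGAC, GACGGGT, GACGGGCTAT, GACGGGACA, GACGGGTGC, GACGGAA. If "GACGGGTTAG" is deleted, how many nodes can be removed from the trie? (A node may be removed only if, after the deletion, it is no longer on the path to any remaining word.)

3

A node on "GACGGGTTAG"'s path can go only if nothing else ends at it or branches off below it.
The suffix "TAG" (3 nodes) is used only by "GACGGGTTAG"; the node for "GACGGGT" still has the child "G", so pruning stops there.
Nodes removed: 3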